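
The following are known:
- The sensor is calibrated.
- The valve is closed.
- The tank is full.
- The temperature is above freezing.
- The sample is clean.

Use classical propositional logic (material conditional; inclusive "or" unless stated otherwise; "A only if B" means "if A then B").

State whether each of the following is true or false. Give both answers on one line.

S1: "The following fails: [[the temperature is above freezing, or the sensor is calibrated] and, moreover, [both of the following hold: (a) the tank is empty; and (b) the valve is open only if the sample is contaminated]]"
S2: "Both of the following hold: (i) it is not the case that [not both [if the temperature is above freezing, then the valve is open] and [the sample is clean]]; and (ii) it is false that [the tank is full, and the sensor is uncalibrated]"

Let S = "the temperature is below freezing" (F), P = "the sensor is calibrated" (T), R = "the tank is full" (T), Q = "the valve is open" (F), U = "the sample is contaminated" (F).

S1: In symbols: ~((~S | P) & (~R & (Q -> U)))

~S = ~F = T
~S | P = T | T = T
~R = ~T = F
Q -> U = F -> F = T
~R & (Q -> U) = F & T = F
(~S | P) & (~R & (Q -> U)) = T & F = F
~((~S | P) & (~R & (Q -> U))) = ~F = T
Thus S1 is true.

S2: Parsed as ~((~S -> Q) nand ~U) & ~(R & ~P)

~S = ~F = T
~S -> Q = T -> F = F
~U = ~F = T
(~S -> Q) nand ~U = F nand T = T
~((~S -> Q) nand ~U) = ~T = F
~P = ~T = F
R & ~P = T & F = F
~(R & ~P) = ~F = T
~((~S -> Q) nand ~U) & ~(R & ~P) = F & T = F
Hence S2 is false.

S1 True, S2 False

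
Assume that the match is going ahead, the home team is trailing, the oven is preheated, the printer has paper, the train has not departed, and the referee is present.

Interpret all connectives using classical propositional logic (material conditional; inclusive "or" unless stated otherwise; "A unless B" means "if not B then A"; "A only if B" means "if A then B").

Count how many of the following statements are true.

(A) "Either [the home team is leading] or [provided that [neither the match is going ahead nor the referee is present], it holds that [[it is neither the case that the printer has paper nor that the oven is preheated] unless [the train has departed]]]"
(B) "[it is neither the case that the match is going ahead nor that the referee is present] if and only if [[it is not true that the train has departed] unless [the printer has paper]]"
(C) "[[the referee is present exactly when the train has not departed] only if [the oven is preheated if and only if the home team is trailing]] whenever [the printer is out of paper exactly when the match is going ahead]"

2

Let M = "the home team is leading" (F), G = "the match is cancelled" (F), W = "the referee is present" (T), V = "the printer has paper" (T), S = "the oven is preheated" (T), Q = "the train has departed" (F).

(A): Formalization: M ∨ ((¬G ↓ W) → ((V ↓ S) ∨ Q))

¬G = ¬F = T
¬G ↓ W = T ↓ T = F
V ↓ S = T ↓ T = F
(V ↓ S) ∨ Q = F ∨ F = F
(¬G ↓ W) → ((V ↓ S) ∨ Q) = F → F = T
M ∨ ((¬G ↓ W) → ((V ↓ S) ∨ Q)) = F ∨ T = T
Thus (A) is true.

(B): Formalization: (¬G ↓ W) ↔ (¬Q ∨ V)

¬G = ¬F = T
¬G ↓ W = T ↓ T = F
¬Q = ¬F = T
¬Q ∨ V = T ∨ T = T
(¬G ↓ W) ↔ (¬Q ∨ V) = F ↔ T = F
Hence (B) is false.

(C): In symbols: (¬V ↔ ¬G) → ((W ↔ ¬Q) → (S ↔ ¬M))

¬V = ¬T = F
¬G = ¬F = T
¬V ↔ ¬G = F ↔ T = F
¬Q = ¬F = T
W ↔ ¬Q = T ↔ T = T
¬M = ¬F = T
S ↔ ¬M = T ↔ T = T
(W ↔ ¬Q) → (S ↔ ¬M) = T → T = T
(¬V ↔ ¬G) → ((W ↔ ¬Q) → (S ↔ ¬M)) = F → T = T
Thus (C) is true.

Count: 2.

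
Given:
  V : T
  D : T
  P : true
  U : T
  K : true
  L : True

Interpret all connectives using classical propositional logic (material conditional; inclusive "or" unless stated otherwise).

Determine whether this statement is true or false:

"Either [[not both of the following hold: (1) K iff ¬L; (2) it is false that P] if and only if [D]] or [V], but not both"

False.

Formalization: (((K ↔ ¬L) ↑ ¬P) ↔ D) ⊕ V

¬L = ¬T = F
K ↔ ¬L = T ↔ F = F
¬P = ¬T = F
(K ↔ ¬L) ↑ ¬P = F ↑ F = T
((K ↔ ¬L) ↑ ¬P) ↔ D = T ↔ T = T
(((K ↔ ¬L) ↑ ¬P) ↔ D) ⊕ V = T ⊕ T = F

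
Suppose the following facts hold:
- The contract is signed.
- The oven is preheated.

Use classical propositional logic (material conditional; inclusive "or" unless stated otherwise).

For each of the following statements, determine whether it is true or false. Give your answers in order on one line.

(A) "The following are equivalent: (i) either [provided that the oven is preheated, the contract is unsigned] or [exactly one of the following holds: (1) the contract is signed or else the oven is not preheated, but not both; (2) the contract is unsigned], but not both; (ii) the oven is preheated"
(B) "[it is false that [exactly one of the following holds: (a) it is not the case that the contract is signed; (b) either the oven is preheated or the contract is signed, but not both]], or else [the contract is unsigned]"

Let Q = "the oven is preheated" (T), P = "the contract is signed" (T).

(A): In symbols: ((Q → ¬P) ⊕ ((P ⊕ ¬Q) ⊕ ¬P)) ↔ Q

¬P = ¬T = F
Q → ¬P = T → F = F
¬Q = ¬T = F
P ⊕ ¬Q = T ⊕ F = T
¬P = ¬T = F
(P ⊕ ¬Q) ⊕ ¬P = T ⊕ F = T
(Q → ¬P) ⊕ ((P ⊕ ¬Q) ⊕ ¬P) = F ⊕ T = T
((Q → ¬P) ⊕ ((P ⊕ ¬Q) ⊕ ¬P)) ↔ Q = T ↔ T = T
Thus (A) is true.

(B): Parsed as ¬(¬P ⊕ (Q ⊕ P)) ∨ ¬P

¬P = ¬T = F
Q ⊕ P = T ⊕ T = F
¬P ⊕ (Q ⊕ P) = F ⊕ F = F
¬(¬P ⊕ (Q ⊕ P)) = ¬F = T
¬P = ¬T = F
¬(¬P ⊕ (Q ⊕ P)) ∨ ¬P = T ∨ F = T
Thus (B) is true.

(A) T; (B) T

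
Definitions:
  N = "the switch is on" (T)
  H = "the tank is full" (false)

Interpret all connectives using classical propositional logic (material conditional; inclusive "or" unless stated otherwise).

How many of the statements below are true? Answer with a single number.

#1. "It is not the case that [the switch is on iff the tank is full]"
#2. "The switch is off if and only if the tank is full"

#1: This is ¬(N ↔ H).

N ↔ H = T ↔ F = F
¬(N ↔ H) = ¬F = T
Thus #1 is true.

#2: In symbols: ¬N ↔ H

¬N = ¬T = F
¬N ↔ H = F ↔ F = T
Hence #2 is true.

True statements: 2 (#1, #2).

2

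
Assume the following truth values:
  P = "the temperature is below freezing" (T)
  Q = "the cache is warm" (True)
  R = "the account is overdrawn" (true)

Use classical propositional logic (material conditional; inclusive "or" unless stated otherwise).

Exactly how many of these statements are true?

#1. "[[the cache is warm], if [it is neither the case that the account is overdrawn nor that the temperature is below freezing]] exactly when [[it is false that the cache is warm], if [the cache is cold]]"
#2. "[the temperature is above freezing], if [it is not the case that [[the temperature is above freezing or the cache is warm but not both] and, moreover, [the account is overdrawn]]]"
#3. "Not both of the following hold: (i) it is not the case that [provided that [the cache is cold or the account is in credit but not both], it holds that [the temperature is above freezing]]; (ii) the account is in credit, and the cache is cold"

#1: Parsed as ((R nor P) -> Q) iff (not Q -> not Q)

R nor P = True nor True = False
(R nor P) -> Q = False -> True = True
not Q = not True = False
not Q = not True = False
not Q -> not Q = False -> False = True
((R nor P) -> Q) iff (not Q -> not Q) = True iff True = True
Hence #1 is true.

#2: In symbols: not ((not P xor Q) and R) -> not P

not P = not True = False
not P xor Q = False xor True = True
(not P xor Q) and R = True and True = True
not ((not P xor Q) and R) = not True = False
not P = not True = False
not ((not P xor Q) and R) -> not P = False -> False = True
So #2 is true.

#3: Formalization: not ((not Q xor not R) -> not P) nand (not R and not Q)

not Q = not True = False
not R = not True = False
not Q xor not R = False xor False = False
not P = not True = False
(not Q xor not R) -> not P = False -> False = True
not ((not Q xor not R) -> not P) = not True = False
not R = not True = False
not Q = not True = False
not R and not Q = False and False = False
not ((not Q xor not R) -> not P) nand (not R and not Q) = False nand False = True
Hence #3 is true.

Count: 3.

3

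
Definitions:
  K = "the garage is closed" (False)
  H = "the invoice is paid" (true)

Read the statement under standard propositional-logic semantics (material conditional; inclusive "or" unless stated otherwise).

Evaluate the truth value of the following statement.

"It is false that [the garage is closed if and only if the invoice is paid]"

True.

In symbols: not (K iff H)

K iff H = False iff True = False
not (K iff H) = not False = True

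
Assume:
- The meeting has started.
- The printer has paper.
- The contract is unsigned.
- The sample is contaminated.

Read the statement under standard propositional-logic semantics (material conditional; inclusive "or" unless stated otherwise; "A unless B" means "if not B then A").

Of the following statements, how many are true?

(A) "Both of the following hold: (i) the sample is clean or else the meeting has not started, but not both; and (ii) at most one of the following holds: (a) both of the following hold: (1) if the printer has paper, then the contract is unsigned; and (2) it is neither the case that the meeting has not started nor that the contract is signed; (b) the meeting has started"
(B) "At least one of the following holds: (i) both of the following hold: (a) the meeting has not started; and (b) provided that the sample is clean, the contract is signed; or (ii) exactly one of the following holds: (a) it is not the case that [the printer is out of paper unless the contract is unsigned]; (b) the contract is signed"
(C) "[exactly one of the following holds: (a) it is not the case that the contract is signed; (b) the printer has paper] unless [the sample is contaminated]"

1

Let M = "the sample is contaminated" (T), L = "the meeting has started" (T), W = "the printer has paper" (T), R = "the contract is signed" (F).

(A): This is (~M xor ~L) & (((W -> ~R) & (~L nor R)) nand L).

~M = ~T = F
~L = ~T = F
~M xor ~L = F xor F = F
~R = ~F = T
W -> ~R = T -> T = T
~L = ~T = F
~L nor R = F nor F = T
(W -> ~R) & (~L nor R) = T & T = T
((W -> ~R) & (~L nor R)) nand L = T nand T = F
(~M xor ~L) & (((W -> ~R) & (~L nor R)) nand L) = F & F = F
So (A) is false.

(B): In symbols: (~L & (~M -> R)) | (~(~W | ~R) xor R)

~L = ~T = F
~M = ~T = F
~M -> R = F -> F = T
~L & (~M -> R) = F & T = F
~W = ~T = F
~R = ~F = T
~W | ~R = F | T = T
~(~W | ~R) = ~T = F
~(~W | ~R) xor R = F xor F = F
(~L & (~M -> R)) | (~(~W | ~R) xor R) = F | F = F
So (B) is false.

(C): In symbols: (~R xor W) | M

~R = ~F = T
~R xor W = T xor T = F
(~R xor W) | M = F | T = T
So (C) is true.

Count: 1.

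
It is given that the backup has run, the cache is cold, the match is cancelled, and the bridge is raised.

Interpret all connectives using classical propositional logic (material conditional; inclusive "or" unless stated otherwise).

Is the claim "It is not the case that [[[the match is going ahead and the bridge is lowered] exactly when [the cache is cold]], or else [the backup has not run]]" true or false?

True.

Let W = "the match is cancelled" (True), N = "the bridge is raised" (True), D = "the cache is warm" (False), U = "the backup has run" (True).
Parsed as not (((not W and not N) iff not D) or not U)

not W = not True = False
not N = not True = False
not W and not N = False and False = False
not D = not False = True
(not W and not N) iff not D = False iff True = False
not U = not True = False
((not W and not N) iff not D) or not U = False or False = False
not (((not W and not N) iff not D) or not U) = not False = True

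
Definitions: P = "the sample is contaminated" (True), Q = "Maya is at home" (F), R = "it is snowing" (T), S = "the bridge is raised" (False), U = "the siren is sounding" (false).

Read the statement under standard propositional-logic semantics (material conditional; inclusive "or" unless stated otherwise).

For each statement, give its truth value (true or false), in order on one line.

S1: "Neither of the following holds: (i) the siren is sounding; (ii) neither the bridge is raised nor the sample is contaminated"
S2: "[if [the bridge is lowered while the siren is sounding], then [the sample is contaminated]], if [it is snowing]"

S1: This is U ↓ (S ↓ P).

S ↓ P = F ↓ T = F
U ↓ (S ↓ P) = F ↓ F = T
Thus S1 is true.

S2: In symbols: R → ((¬S ∧ U) → P)

¬S = ¬F = T
¬S ∧ U = T ∧ F = F
(¬S ∧ U) → P = F → T = T
R → ((¬S ∧ U) → P) = T → T = T
Thus S2 is true.

S1 T / S2 T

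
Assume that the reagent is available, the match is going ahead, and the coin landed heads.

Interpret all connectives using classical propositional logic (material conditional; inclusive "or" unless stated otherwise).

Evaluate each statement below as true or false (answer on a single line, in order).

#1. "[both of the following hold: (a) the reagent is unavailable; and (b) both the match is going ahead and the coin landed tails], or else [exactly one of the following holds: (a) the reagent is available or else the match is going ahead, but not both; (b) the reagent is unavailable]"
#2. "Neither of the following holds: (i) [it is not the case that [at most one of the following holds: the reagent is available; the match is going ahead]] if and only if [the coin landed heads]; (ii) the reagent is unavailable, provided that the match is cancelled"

#1 False, #2 False

Let P = "the reagent is available" (T), G = "the match is cancelled" (F), U = "the coin landed heads" (T).

#1: Parsed as (~P & (~G & ~U)) | ((P xor ~G) xor ~P)

~P = ~T = F
~G = ~F = T
~U = ~T = F
~G & ~U = T & F = F
~P & (~G & ~U) = F & F = F
~G = ~F = T
P xor ~G = T xor T = F
~P = ~T = F
(P xor ~G) xor ~P = F xor F = F
(~P & (~G & ~U)) | ((P xor ~G) xor ~P) = F | F = F
Hence #1 is false.

#2: In symbols: (~(P nand ~G) <-> U) nor (G -> ~P)

~G = ~F = T
P nand ~G = T nand T = F
~(P nand ~G) = ~F = T
~(P nand ~G) <-> U = T <-> T = T
~P = ~T = F
G -> ~P = F -> F = T
(~(P nand ~G) <-> U) nor (G -> ~P) = T nor T = F
So #2 is false.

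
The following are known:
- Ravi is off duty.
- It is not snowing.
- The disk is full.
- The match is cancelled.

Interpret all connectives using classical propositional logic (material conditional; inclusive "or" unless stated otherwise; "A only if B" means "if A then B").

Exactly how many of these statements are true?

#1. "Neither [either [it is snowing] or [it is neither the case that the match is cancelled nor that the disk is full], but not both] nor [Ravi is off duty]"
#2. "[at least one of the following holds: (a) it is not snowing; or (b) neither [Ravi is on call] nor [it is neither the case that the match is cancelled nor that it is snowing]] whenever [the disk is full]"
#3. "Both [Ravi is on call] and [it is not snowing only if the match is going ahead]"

1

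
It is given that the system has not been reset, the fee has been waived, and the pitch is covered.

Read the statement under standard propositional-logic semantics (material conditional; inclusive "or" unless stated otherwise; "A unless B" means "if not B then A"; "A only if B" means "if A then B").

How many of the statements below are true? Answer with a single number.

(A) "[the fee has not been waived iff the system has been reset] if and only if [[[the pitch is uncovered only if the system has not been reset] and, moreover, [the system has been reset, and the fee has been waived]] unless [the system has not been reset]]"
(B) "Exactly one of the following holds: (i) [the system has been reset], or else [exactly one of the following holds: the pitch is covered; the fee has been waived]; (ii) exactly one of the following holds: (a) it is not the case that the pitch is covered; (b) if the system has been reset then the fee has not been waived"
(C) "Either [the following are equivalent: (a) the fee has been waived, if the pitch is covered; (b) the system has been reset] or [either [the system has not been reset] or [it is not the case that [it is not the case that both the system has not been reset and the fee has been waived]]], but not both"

3

Let Q = "the fee has been waived" (T), P = "the system has been reset" (F), R = "the pitch is covered" (T).

(A): This is (¬Q ↔ P) ↔ (((¬R → ¬P) ∧ (P ∧ Q)) ∨ ¬P).

¬Q = ¬T = F
¬Q ↔ P = F ↔ F = T
¬R = ¬T = F
¬P = ¬F = T
¬R → ¬P = F → T = T
P ∧ Q = F ∧ T = F
(¬R → ¬P) ∧ (P ∧ Q) = T ∧ F = F
¬P = ¬F = T
((¬R → ¬P) ∧ (P ∧ Q)) ∨ ¬P = F ∨ T = T
(¬Q ↔ P) ↔ (((¬R → ¬P) ∧ (P ∧ Q)) ∨ ¬P) = T ↔ T = T
Hence (A) is true.

(B): Formalization: (P ∨ (R ⊕ Q)) ⊕ (¬R ⊕ (P → ¬Q))

R ⊕ Q = T ⊕ T = F
P ∨ (R ⊕ Q) = F ∨ F = F
¬R = ¬T = F
¬Q = ¬T = F
P → ¬Q = F → F = T
¬R ⊕ (P → ¬Q) = F ⊕ T = T
(P ∨ (R ⊕ Q)) ⊕ (¬R ⊕ (P → ¬Q)) = F ⊕ T = T
So (B) is true.

(C): In symbols: ((R → Q) ↔ P) ⊕ (¬P ∨ ¬(¬P ↑ Q))

R → Q = T → T = T
(R → Q) ↔ P = T ↔ F = F
¬P = ¬F = T
¬P = ¬F = T
¬P ↑ Q = T ↑ T = F
¬(¬P ↑ Q) = ¬F = T
¬P ∨ ¬(¬P ↑ Q) = T ∨ T = T
((R → Q) ↔ P) ⊕ (¬P ∨ ¬(¬P ↑ Q)) = F ⊕ T = T
Hence (C) is true.

3 of the 3 statements are true ((A), (B), (C)).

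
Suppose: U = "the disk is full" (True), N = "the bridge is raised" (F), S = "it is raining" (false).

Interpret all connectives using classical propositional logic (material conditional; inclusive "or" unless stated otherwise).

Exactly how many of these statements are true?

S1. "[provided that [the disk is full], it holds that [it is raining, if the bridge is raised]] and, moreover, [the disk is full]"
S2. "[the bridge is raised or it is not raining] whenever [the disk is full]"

S1: In symbols: (U -> (N -> S)) & U

N -> S = F -> F = T
U -> (N -> S) = T -> T = T
(U -> (N -> S)) & U = T & T = T
So S1 is true.

S2: This is U -> (N | ~S).

~S = ~F = T
N | ~S = F | T = T
U -> (N | ~S) = T -> T = T
Hence S2 is true.

True statements: 2 (S1, S2).

2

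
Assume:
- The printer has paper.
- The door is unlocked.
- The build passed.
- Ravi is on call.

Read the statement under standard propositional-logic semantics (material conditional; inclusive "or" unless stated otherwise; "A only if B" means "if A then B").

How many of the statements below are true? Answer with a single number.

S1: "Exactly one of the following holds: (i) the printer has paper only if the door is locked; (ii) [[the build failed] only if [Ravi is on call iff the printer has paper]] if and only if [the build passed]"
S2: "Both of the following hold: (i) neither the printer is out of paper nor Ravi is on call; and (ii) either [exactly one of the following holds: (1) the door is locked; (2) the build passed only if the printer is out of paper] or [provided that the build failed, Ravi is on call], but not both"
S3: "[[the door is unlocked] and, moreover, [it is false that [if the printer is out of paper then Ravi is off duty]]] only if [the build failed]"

2

Let P = "the printer has paper" (True), Q = "the door is locked" (False), R = "the build passed" (True), S = "Ravi is on call" (True).

S1: In symbols: (P -> Q) xor ((not R -> (S iff P)) iff R)

P -> Q = True -> False = False
not R = not True = False
S iff P = True iff True = True
not R -> (S iff P) = False -> True = True
(not R -> (S iff P)) iff R = True iff True = True
(P -> Q) xor ((not R -> (S iff P)) iff R) = False xor True = True
Hence S1 is true.

S2: Parsed as (not P nor S) and ((Q xor (R -> not P)) xor (not R -> S))

not P = not True = False
not P nor S = False nor True = False
not P = not True = False
R -> not P = True -> False = False
Q xor (R -> not P) = False xor False = False
not R = not True = False
not R -> S = False -> True = True
(Q xor (R -> not P)) xor (not R -> S) = False xor True = True
(not P nor S) and ((Q xor (R -> not P)) xor (not R -> S)) = False and True = False
Thus S2 is false.

S3: Parsed as (not Q and not (not P -> not S)) -> not R

not Q = not False = True
not P = not True = False
not S = not True = False
not P -> not S = False -> False = True
not (not P -> not S) = not True = False
not Q and not (not P -> not S) = True and False = False
not R = not True = False
(not Q and not (not P -> not S)) -> not R = False -> False = True
Thus S3 is true.

True statements: 2.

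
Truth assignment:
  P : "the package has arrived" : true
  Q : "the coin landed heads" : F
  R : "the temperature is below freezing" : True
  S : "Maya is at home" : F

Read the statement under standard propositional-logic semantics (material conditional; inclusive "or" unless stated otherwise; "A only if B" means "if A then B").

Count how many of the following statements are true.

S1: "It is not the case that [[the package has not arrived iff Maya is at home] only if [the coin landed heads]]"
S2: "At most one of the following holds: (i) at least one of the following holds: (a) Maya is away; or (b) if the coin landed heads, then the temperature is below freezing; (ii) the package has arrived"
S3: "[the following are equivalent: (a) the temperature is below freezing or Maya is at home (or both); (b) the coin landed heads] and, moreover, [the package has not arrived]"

1

S1: Parsed as ¬((¬P ↔ S) → Q)

¬P = ¬T = F
¬P ↔ S = F ↔ F = T
(¬P ↔ S) → Q = T → F = F
¬((¬P ↔ S) → Q) = ¬F = T
Thus S1 is true.

S2: In symbols: (¬S ∨ (Q → R)) ↑ P

¬S = ¬F = T
Q → R = F → T = T
¬S ∨ (Q → R) = T ∨ T = T
(¬S ∨ (Q → R)) ↑ P = T ↑ T = F
So S2 is false.

S3: Formalization: ((R ∨ S) ↔ Q) ∧ ¬P

R ∨ S = T ∨ F = T
(R ∨ S) ↔ Q = T ↔ F = F
¬P = ¬T = F
((R ∨ S) ↔ Q) ∧ ¬P = F ∧ F = F
So S3 is false.

1 of the 3 statements is true (S1).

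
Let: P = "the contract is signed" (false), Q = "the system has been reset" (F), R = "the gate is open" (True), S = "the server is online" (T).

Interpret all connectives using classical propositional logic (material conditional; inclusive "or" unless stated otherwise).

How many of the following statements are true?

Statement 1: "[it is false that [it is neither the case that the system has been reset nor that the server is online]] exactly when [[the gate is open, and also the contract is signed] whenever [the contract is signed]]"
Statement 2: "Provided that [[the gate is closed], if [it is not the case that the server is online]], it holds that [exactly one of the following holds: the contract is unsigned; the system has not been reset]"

1

Statement 1: Formalization: not (Q nor S) iff (P -> (R and P))

Q nor S = False nor True = False
not (Q nor S) = not False = True
R and P = True and False = False
P -> (R and P) = False -> False = True
not (Q nor S) iff (P -> (R and P)) = True iff True = True
Hence Statement 1 is true.

Statement 2: Parsed as (not S -> not R) -> (not P xor not Q)

not S = not True = False
not R = not True = False
not S -> not R = False -> False = True
not P = not False = True
not Q = not False = True
not P xor not Q = True xor True = False
(not S -> not R) -> (not P xor not Q) = True -> False = False
Thus Statement 2 is false.

True statements: 1 (Statement 1).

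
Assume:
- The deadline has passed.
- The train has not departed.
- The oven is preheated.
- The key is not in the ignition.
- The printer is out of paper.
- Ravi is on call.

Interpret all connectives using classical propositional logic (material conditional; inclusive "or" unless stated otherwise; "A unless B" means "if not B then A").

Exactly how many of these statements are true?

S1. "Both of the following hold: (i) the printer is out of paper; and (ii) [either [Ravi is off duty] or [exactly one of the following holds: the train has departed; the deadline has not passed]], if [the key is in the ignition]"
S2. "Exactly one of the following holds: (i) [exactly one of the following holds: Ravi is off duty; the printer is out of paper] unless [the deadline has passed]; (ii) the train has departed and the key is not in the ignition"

Let U = "the printer has paper" (F), V = "the key is in the ignition" (F), P = "Ravi is on call" (T), R = "the train has departed" (F), S = "the deadline has passed" (T).

S1: This is ¬U ∧ (V → (¬P ∨ (R ⊕ ¬S))).

¬U = ¬F = T
¬P = ¬T = F
¬S = ¬T = F
R ⊕ ¬S = F ⊕ F = F
¬P ∨ (R ⊕ ¬S) = F ∨ F = F
V → (¬P ∨ (R ⊕ ¬S)) = F → F = T
¬U ∧ (V → (¬P ∨ (R ⊕ ¬S))) = T ∧ T = T
Hence S1 is true.

S2: Formalization: ((¬P ⊕ ¬U) ∨ S) ⊕ (R ∧ ¬V)

¬P = ¬T = F
¬U = ¬F = T
¬P ⊕ ¬U = F ⊕ T = T
(¬P ⊕ ¬U) ∨ S = T ∨ T = T
¬V = ¬F = T
R ∧ ¬V = F ∧ T = F
((¬P ⊕ ¬U) ∨ S) ⊕ (R ∧ ¬V) = T ⊕ F = T
So S2 is true.

True statements: 2.

2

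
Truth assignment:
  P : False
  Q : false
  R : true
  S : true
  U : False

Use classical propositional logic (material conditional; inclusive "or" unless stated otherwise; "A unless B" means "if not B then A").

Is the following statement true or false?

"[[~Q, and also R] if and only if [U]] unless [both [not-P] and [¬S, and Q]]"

False.

Formalization: ((not Q and R) iff U) or (not P and (not S and Q))

not Q = not False = True
not Q and R = True and True = True
(not Q and R) iff U = True iff False = False
not P = not False = True
not S = not True = False
not S and Q = False and False = False
not P and (not S and Q) = True and False = False
((not Q and R) iff U) or (not P and (not S and Q)) = False or False = False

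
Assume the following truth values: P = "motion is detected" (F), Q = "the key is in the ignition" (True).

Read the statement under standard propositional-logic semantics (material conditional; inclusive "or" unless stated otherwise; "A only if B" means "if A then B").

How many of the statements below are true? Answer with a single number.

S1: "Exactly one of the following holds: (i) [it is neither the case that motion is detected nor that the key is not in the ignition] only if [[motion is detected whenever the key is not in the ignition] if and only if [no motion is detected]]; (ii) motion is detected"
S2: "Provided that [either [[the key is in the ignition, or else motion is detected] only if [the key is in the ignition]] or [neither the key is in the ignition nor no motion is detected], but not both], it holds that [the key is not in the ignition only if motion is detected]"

2

S1: Formalization: ((P ↓ ¬Q) → ((¬Q → P) ↔ ¬P)) ⊕ P

¬Q = ¬T = F
P ↓ ¬Q = F ↓ F = T
¬Q = ¬T = F
¬Q → P = F → F = T
¬P = ¬F = T
(¬Q → P) ↔ ¬P = T ↔ T = T
(P ↓ ¬Q) → ((¬Q → P) ↔ ¬P) = T → T = T
((P ↓ ¬Q) → ((¬Q → P) ↔ ¬P)) ⊕ P = T ⊕ F = T
Thus S1 is true.

S2: This is (((Q ∨ P) → Q) ⊕ (Q ↓ ¬P)) → (¬Q → P).

Q ∨ P = T ∨ F = T
(Q ∨ P) → Q = T → T = T
¬P = ¬F = T
Q ↓ ¬P = T ↓ T = F
((Q ∨ P) → Q) ⊕ (Q ↓ ¬P) = T ⊕ F = T
¬Q = ¬T = F
¬Q → P = F → F = T
(((Q ∨ P) → Q) ⊕ (Q ↓ ¬P)) → (¬Q → P) = T → T = T
Hence S2 is true.

True statements: 2 (S1, S2).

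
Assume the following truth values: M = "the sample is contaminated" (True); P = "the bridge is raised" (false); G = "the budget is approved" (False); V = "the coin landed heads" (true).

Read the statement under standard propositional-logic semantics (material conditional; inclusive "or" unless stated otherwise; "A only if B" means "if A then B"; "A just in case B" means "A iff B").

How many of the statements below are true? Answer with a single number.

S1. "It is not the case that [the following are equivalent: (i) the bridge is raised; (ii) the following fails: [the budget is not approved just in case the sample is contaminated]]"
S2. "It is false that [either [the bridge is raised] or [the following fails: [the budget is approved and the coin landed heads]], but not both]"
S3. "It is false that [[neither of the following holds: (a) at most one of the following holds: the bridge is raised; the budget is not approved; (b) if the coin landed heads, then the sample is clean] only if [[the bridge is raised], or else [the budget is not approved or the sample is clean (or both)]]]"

0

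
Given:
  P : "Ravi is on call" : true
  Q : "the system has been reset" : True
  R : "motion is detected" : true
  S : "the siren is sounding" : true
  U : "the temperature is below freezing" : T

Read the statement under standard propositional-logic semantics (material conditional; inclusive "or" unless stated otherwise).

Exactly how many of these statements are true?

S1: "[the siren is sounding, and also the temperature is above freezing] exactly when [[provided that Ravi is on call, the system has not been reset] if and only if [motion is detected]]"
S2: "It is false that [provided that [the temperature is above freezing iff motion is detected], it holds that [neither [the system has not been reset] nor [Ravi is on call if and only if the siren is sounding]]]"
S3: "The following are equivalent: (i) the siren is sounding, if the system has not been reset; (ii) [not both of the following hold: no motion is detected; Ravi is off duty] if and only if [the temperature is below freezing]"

2

S1: Formalization: (S and not U) iff ((P -> not Q) iff R)

not U = not True = False
S and not U = True and False = False
not Q = not True = False
P -> not Q = True -> False = False
(P -> not Q) iff R = False iff True = False
(S and not U) iff ((P -> not Q) iff R) = False iff False = True
Thus S1 is true.

S2: In symbols: not ((not U iff R) -> (not Q nor (P iff S)))

not U = not True = False
not U iff R = False iff True = False
not Q = not True = False
P iff S = True iff True = True
not Q nor (P iff S) = False nor True = False
(not U iff R) -> (not Q nor (P iff S)) = False -> False = True
not ((not U iff R) -> (not Q nor (P iff S))) = not True = False
Thus S2 is false.

S3: In symbols: (not Q -> S) iff ((not R nand not P) iff U)

not Q = not True = False
not Q -> S = False -> True = True
not R = not True = False
not P = not True = False
not R nand not P = False nand False = True
(not R nand not P) iff U = True iff True = True
(not Q -> S) iff ((not R nand not P) iff U) = True iff True = True
Hence S3 is true.

2 of the 3 statements are true.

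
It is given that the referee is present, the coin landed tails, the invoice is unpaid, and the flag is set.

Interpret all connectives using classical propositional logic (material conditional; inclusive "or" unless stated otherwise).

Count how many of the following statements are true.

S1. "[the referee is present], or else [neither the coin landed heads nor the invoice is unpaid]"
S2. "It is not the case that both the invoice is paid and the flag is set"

2

Let D = "the referee is present" (T), N = "the coin landed heads" (F), S = "the invoice is paid" (F), Q = "the flag is set" (T).

S1: This is D | (N nor ~S).

~S = ~F = T
N nor ~S = F nor T = F
D | (N nor ~S) = T | F = T
Hence S1 is true.

S2: This is S nand Q.

S nand Q = F nand T = T
So S2 is true.

Count: 2.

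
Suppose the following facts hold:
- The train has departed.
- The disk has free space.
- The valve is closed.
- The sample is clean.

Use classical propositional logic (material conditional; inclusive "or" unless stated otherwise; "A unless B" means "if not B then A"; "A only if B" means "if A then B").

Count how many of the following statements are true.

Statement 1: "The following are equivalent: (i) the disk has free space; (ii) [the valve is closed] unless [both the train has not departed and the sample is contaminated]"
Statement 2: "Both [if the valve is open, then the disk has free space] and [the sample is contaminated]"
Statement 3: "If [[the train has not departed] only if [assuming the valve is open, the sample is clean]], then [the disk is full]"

Let R = "the disk is full" (False), G = "the valve is open" (False), N = "the train has departed" (True), D = "the sample is contaminated" (False).

Statement 1: Formalization: not R iff (not G or (not N and D))

not R = not False = True
not G = not False = True
not N = not True = False
not N and D = False and False = False
not G or (not N and D) = True or False = True
not R iff (not G or (not N and D)) = True iff True = True
Thus Statement 1 is true.

Statement 2: Parsed as (G -> not R) and D

not R = not False = True
G -> not R = False -> True = True
(G -> not R) and D = True and False = False
So Statement 2 is false.

Statement 3: In symbols: (not N -> (G -> not D)) -> R

not N = not True = False
not D = not False = True
G -> not D = False -> True = True
not N -> (G -> not D) = False -> True = True
(not N -> (G -> not D)) -> R = True -> False = False
Thus Statement 3 is false.

1 of the 3 statements is true (Statement 1).

1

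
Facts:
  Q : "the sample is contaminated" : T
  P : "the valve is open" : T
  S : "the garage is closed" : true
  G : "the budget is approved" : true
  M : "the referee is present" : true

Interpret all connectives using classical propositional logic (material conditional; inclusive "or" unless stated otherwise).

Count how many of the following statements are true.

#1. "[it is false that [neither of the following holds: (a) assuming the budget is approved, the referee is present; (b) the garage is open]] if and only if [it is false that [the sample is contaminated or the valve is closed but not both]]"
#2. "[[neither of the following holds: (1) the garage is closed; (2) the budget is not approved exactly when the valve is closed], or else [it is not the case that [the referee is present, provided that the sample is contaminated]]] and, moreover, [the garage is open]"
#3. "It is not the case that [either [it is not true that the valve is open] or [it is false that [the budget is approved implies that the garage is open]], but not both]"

0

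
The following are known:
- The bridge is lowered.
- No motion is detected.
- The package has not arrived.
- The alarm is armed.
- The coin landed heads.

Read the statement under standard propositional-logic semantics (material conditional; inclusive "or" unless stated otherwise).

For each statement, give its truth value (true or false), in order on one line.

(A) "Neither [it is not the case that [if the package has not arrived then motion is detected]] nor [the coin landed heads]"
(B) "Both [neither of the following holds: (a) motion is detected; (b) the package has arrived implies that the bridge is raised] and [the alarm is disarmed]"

(A) false / (B) false

Let G = "the package has arrived" (F), H = "motion is detected" (F), V = "the coin landed heads" (T), M = "the bridge is raised" (F), L = "the alarm is armed" (T).

(A): In symbols: ¬(¬G → H) ↓ V

¬G = ¬F = T
¬G → H = T → F = F
¬(¬G → H) = ¬F = T
¬(¬G → H) ↓ V = T ↓ T = F
Hence (A) is false.

(B): Formalization: (H ↓ (G → M)) ∧ ¬L

G → M = F → F = T
H ↓ (G → M) = F ↓ T = F
¬L = ¬T = F
(H ↓ (G → M)) ∧ ¬L = F ∧ F = F
Thus (B) is false.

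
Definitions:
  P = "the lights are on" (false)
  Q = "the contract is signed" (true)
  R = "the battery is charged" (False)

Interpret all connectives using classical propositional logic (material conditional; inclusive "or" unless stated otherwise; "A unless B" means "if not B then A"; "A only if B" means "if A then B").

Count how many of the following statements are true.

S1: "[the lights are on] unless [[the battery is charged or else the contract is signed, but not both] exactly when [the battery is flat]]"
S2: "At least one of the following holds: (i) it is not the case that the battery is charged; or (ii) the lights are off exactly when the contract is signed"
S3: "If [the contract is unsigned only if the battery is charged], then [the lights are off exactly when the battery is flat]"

S1: Formalization: P ∨ ((R ⊕ Q) ↔ ¬R)

R ⊕ Q = F ⊕ T = T
¬R = ¬F = T
(R ⊕ Q) ↔ ¬R = T ↔ T = T
P ∨ ((R ⊕ Q) ↔ ¬R) = F ∨ T = T
Thus S1 is true.

S2: This is ¬R ∨ (¬P ↔ Q).

¬R = ¬F = T
¬P = ¬F = T
¬P ↔ Q = T ↔ T = T
¬R ∨ (¬P ↔ Q) = T ∨ T = T
So S2 is true.

S3: Parsed as (¬Q → R) → (¬P ↔ ¬R)

¬Q = ¬T = F
¬Q → R = F → F = T
¬P = ¬F = T
¬R = ¬F = T
¬P ↔ ¬R = T ↔ T = T
(¬Q → R) → (¬P ↔ ¬R) = T → T = T
Thus S3 is true.

Count: 3.

3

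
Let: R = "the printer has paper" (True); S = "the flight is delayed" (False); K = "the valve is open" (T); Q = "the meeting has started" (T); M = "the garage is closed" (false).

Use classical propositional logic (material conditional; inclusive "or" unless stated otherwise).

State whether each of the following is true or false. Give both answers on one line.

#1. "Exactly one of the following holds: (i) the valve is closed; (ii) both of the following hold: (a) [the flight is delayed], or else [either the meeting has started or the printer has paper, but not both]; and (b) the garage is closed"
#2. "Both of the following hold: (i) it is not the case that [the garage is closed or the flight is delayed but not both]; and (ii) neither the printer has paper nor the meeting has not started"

#1 false / #2 false

#1: In symbols: ¬K ⊕ ((S ∨ (Q ⊕ R)) ∧ M)

¬K = ¬T = F
Q ⊕ R = T ⊕ T = F
S ∨ (Q ⊕ R) = F ∨ F = F
(S ∨ (Q ⊕ R)) ∧ M = F ∧ F = F
¬K ⊕ ((S ∨ (Q ⊕ R)) ∧ M) = F ⊕ F = F
Hence #1 is false.

#2: Parsed as ¬(M ⊕ S) ∧ (R ↓ ¬Q)

M ⊕ S = F ⊕ F = F
¬(M ⊕ S) = ¬F = T
¬Q = ¬T = F
R ↓ ¬Q = T ↓ F = F
¬(M ⊕ S) ∧ (R ↓ ¬Q) = T ∧ F = F
Thus #2 is false.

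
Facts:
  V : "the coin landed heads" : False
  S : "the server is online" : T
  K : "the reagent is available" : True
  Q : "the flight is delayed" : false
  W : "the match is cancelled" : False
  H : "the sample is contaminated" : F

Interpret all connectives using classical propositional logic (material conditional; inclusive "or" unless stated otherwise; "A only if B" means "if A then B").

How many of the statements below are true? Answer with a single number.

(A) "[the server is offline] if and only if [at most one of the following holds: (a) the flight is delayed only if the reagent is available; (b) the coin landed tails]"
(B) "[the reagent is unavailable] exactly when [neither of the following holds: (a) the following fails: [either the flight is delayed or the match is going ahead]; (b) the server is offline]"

1

(A): In symbols: not S iff ((Q -> K) nand not V)

not S = not True = False
Q -> K = False -> True = True
not V = not False = True
(Q -> K) nand not V = True nand True = False
not S iff ((Q -> K) nand not V) = False iff False = True
So (A) is true.

(B): Formalization: not K iff (not (Q or not W) nor not S)

not K = not True = False
not W = not False = True
Q or not W = False or True = True
not (Q or not W) = not True = False
not S = not True = False
not (Q or not W) nor not S = False nor False = True
not K iff (not (Q or not W) nor not S) = False iff True = False
Thus (B) is false.

1 of the 2 statements is true ((A)).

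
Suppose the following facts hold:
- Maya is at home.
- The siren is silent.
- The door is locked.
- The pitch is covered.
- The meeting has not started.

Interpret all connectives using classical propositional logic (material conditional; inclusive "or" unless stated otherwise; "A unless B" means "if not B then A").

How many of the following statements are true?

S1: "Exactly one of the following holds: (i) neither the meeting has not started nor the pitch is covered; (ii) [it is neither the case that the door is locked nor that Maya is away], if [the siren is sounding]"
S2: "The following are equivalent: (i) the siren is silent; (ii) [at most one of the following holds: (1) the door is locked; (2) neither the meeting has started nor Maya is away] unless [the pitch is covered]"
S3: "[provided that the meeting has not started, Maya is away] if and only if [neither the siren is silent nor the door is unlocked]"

Let D = "the meeting has started" (F), Q = "the pitch is covered" (T), H = "the siren is sounding" (F), P = "the door is locked" (T), N = "Maya is at home" (T).

S1: In symbols: (¬D ↓ Q) ⊕ (H → (P ↓ ¬N))

¬D = ¬F = T
¬D ↓ Q = T ↓ T = F
¬N = ¬T = F
P ↓ ¬N = T ↓ F = F
H → (P ↓ ¬N) = F → F = T
(¬D ↓ Q) ⊕ (H → (P ↓ ¬N)) = F ⊕ T = T
So S1 is true.

S2: This is ¬H ↔ ((P ↑ (D ↓ ¬N)) ∨ Q).

¬H = ¬F = T
¬N = ¬T = F
D ↓ ¬N = F ↓ F = T
P ↑ (D ↓ ¬N) = T ↑ T = F
(P ↑ (D ↓ ¬N)) ∨ Q = F ∨ T = T
¬H ↔ ((P ↑ (D ↓ ¬N)) ∨ Q) = T ↔ T = T
Thus S2 is true.

S3: In symbols: (¬D → ¬N) ↔ (¬H ↓ ¬P)

¬D = ¬F = T
¬N = ¬T = F
¬D → ¬N = T → F = F
¬H = ¬F = T
¬P = ¬T = F
¬H ↓ ¬P = T ↓ F = F
(¬D → ¬N) ↔ (¬H ↓ ¬P) = F ↔ F = T
Hence S3 is true.

3 of the 3 statements are true (S1, S2, S3).

3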